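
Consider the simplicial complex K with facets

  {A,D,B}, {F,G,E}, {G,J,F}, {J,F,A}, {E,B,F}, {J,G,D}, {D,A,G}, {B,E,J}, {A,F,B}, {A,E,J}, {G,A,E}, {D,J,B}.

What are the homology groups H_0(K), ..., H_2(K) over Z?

K has 7 vertices, 18 edges, 12 triangles.
rank ∂_0 = 0, rank ∂_1 = 6 ⇒ b_0 = 7 − 0 − 6 = 1; all invariant factors of ∂_1 are 1 so no torsion. So H_0 ≅ Z.
rank ∂_1 = 6, rank ∂_2 = 12 ⇒ b_1 = 18 − 6 − 12 = 0; ∂_2 has invariant factor(s) [2] giving torsion. So H_1 ≅ Z/2.
rank ∂_2 = 12, rank ∂_3 = 0 ⇒ b_2 = 12 − 12 − 0 = 0. So H_2 ≅ 0.

H_0 = Z,  H_1 = Z/2,  H_2 = 0.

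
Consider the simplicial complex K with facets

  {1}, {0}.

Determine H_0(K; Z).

H_0 = Z^2.

We work with the vertex ordering 0 < 1. The simplices of K, each written with vertices in increasing order, are:

  0-simplices (2): [0], [1]

giving chain groups C_0 ≅ Z^2.

Now H_k = ker ∂_k / im ∂_{k+1}, so:

  H_0: rank C_0 − rank ∂_1 = 2 − 0 = 2, and there is no ∂_1, so H_0 = Z^2.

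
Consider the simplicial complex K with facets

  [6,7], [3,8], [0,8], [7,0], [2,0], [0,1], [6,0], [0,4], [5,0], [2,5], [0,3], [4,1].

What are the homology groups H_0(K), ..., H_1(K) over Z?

Fix the vertex order 0 < 1 < 2 < 3 < 4 < 5 < 6 < 7 < 8 and write every simplex with vertices in increasing order. Then dim K = 1 and the simplices of K are:

  0-simplices (9): [0], [1], [2], [3], [4], [5], [6], [7], [8]
  1-simplices (12): [0,1], [0,2], [0,3], [0,4], [0,5], [0,6], [0,7], [0,8], [1,4], [2,5], [3,8], [6,7]

Hence C_0 ≅ Z^9, C_1 ≅ Z^12.

The boundary map ∂_1: C_1 → C_0 sends each edge [p,q] (with p < q) to q − p.
This gives a 9×12 integer matrix of rank 8; reducing to Smith normal form yields diagonal entries (1,1,1,1,1,1,1,1).

Now H_k = ker ∂_k / im ∂_{k+1}, so:

  H_0: rank C_0 − rank ∂_1 = 9 − 8 = 1, and the invariant factors of ∂_1 are all 1, so H_0 = Z.
  H_1: rank ker ∂_1 − rank ∂_2 = (12 − 8) − 0 = 4, and there is no ∂_2, so H_1 = Z^4.

(K is a triangulation of a wedge of 4 circles.)

H_0 = Z,  H_1 = Z^4.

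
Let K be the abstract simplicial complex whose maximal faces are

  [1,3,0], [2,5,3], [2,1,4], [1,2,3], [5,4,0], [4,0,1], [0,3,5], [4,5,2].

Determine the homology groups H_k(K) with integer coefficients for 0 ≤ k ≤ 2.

Fix the vertex order 0 < 1 < 2 < 3 < 4 < 5 and write every simplex with vertices in increasing order. Then dim K = 2 and the simplices of K are:

  0-simplices (6): [0], [1], [2], [3], [4], [5]
  1-simplices (12): [0,1], [0,3], [0,4], [0,5], [1,2], [1,3], [1,4], [2,3], [2,4], [2,5], [3,5], [4,5]
  2-simplices (8): [0,1,3], [0,1,4], [0,3,5], [0,4,5], [1,2,3], [1,2,4], [2,3,5], [2,4,5]

Hence C_0 ≅ Z^6, C_1 ≅ Z^12, C_2 ≅ Z^8.

∂_1: C_1 → C_0 is given by ∂[p,q] = [q] − [p].
The resulting 6×12 matrix has rank 5, and its Smith normal form has invariant factors (1,1,1,1,1).

∂_2: C_2 → C_1 acts by ∂[p,q,r] = [q,r] − [p,r] + [p,q]. For instance
  ∂[0,3,5] = [3,5] − [0,5] + [0,3],
  ∂[0,1,3] = [1,3] − [0,3] + [0,1].
This gives a 12×8 integer matrix of rank 7; reducing to Smith normal form yields diagonal entries (1,1,1,1,1,1,1).

Computing H_k = (kernel of ∂_k) / (image of ∂_{k+1}):

  H_0: rank C_0 − rank ∂_1 = 6 − 5 = 1, and the invariant factors of ∂_1 are all 1, so H_0 = Z.
  H_1: rank ker ∂_1 − rank ∂_2 = (12 − 5) − 7 = 0, and the invariant factors of ∂_2 are all 1, so H_1 = 0.
  H_2: rank ker ∂_2 − rank ∂_3 = (8 − 7) − 0 = 1, and there is no ∂_3, so H_2 = Z.

H_0 = Z,  H_1 = 0,  H_2 = Z.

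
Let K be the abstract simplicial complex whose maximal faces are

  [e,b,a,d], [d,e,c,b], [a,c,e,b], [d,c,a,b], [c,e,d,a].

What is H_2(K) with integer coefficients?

Fix the vertex order a < b < c < d < e and write every simplex with vertices in increasing order. Then dim K = 3 and the simplices of K are:

  0-simplices (5): a, b, c, d, e
  1-simplices (10): ab, ac, ad, ae, bc, bd, be, cd, ce, de
  2-simplices (10): abc, abd, abe, acd, ace, ade, bcd, bce, bde, cde
  3-simplices (5): abcd, abce, abde, acde, bcde

so the chain groups are C_0 ≅ Z^5, C_1 ≅ Z^10, C_2 ≅ Z^10, C_3 ≅ Z^5.

∂_1: C_1 → C_0 is given by ∂[p,q] = [q] − [p]. For instance
  ∂ce = e − c.
The resulting 5×10 matrix has rank 4, and its Smith normal form has invariant factors (1,1,1,1).

∂_2: C_2 → C_1 acts by ∂[p,q,r] = [q,r] − [p,r] + [p,q]. For instance
  ∂acd = cd − ad + ac,
  ∂bce = ce − be + bc.
As a 10×10 matrix over Z this has rank 6, with invariant factors (1,1,1,1,1,1).

The boundary map ∂_3: C_3 → C_2 sends each 3-simplex σ to the alternating sum Σ_i (−1)^i (σ with its i-th vertex removed). For instance
  ∂acde = cde − ade + ace − acd,
  ∂abcd = bcd − acd + abd − abc.
This gives a 10×5 integer matrix of rank 4; reducing to Smith normal form yields diagonal entries (1,1,1,1).

Reading off H_k = ker ∂_k / im ∂_{k+1}:

  H_2: rank ker ∂_2 − rank ∂_3 = (10 − 6) − 4 = 0, and the invariant factors of ∂_3 are all 1, so H_2 ≅ 0.

H_2 = 0.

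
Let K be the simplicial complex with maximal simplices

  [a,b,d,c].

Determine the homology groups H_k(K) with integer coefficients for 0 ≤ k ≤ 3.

Fix the vertex order a < b < c < d and write every simplex with vertices in increasing order. Then dim K = 3 and the simplices of K are:

  0-simplices (4): a, b, c, d
  1-simplices (6): ab, ac, ad, bc, bd, cd
  2-simplices (4): abc, abd, acd, bcd
  3-simplices (1): abcd

Hence C_0 ≅ Z^4, C_1 ≅ Z^6, C_2 ≅ Z^4, C_3 ≅ Z^1.

∂_1: C_1 → C_0 sends each edge [p,q] (with p < q) to q − p. For instance
  ∂ac = c − a.
This gives a 4×6 integer matrix of rank 3; reducing to Smith normal form yields diagonal entries (1,1,1).

Boundary ∂_2: C_2 → C_1 maps a triangle to the signed sum of its edges. For instance
  ∂acd = cd − ad + ac,
  ∂bcd = cd − bd + bc.
As a 6×4 matrix over Z this has rank 3, with invariant factors (1,1,1).

∂_3: C_3 → C_2 sends each 3-simplex σ to the alternating sum Σ_i (−1)^i (σ with its i-th vertex removed). For instance
  ∂abcd = bcd − acd + abd − abc.
The resulting 4×1 matrix has rank 1, and its Smith normal form has invariant factors (1).

Computing H_k = (kernel of ∂_k) / (image of ∂_{k+1}):

  H_0: rank C_0 − rank ∂_1 = 4 − 3 = 1, and the invariant factors of ∂_1 are all 1, so H_0 ≅ Z.
  H_1: rank ker ∂_1 − rank ∂_2 = (6 − 3) − 3 = 0, and the invariant factors of ∂_2 are all 1, so H_1 ≅ 0.
  H_2: rank ker ∂_2 − rank ∂_3 = (4 − 3) − 1 = 0, and the invariant factors of ∂_3 are all 1, so H_2 ≅ 0.
  H_3: rank ker ∂_3 − rank ∂_4 = (1 − 1) − 0 = 0, and there is no ∂_4, so H_3 ≅ 0.

H_0 ≅ Z,  H_1 = 0,  H_2 = 0,  H_3 = 0.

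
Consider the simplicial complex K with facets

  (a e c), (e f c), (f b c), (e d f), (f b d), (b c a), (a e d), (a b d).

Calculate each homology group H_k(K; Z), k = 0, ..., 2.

Fix the vertex order a < b < c < d < e < f and write every simplex with vertices in increasing order. Then dim K = 2 and the simplices of K are:

  0-simplices (6): a, b, c, d, e, f
  1-simplices (12): ab, ac, ad, ae, bc, bd, bf, ce, cf, de, df, ef
  2-simplices (8): abc, abd, ace, ade, bcf, bdf, cef, def

giving chain groups C_0 ≅ Z^6, C_1 ≅ Z^12, C_2 ≅ Z^8.

Boundary ∂_1: C_1 → C_0 sends each edge [p,q] (with p < q) to q − p.
This gives a 6×12 integer matrix of rank 5; reducing to Smith normal form yields diagonal entries (1,1,1,1,1).

Boundary ∂_2: C_2 → C_1 acts by ∂[p,q,r] = [q,r] − [p,r] + [p,q]. For instance
  ∂ace = ce − ae + ac,
  ∂cef = ef − cf + ce.
This gives a 12×8 integer matrix of rank 7; reducing to Smith normal form yields diagonal entries (1,1,1,1,1,1,1).

From H_k ≅ ker(∂_k) / im(∂_{k+1}) we obtain:

  H_0: rank C_0 − rank ∂_1 = 6 − 5 = 1, and the invariant factors of ∂_1 are all 1, so H_0 = Z.
  H_1: rank ker ∂_1 − rank ∂_2 = (12 − 5) − 7 = 0, and the invariant factors of ∂_2 are all 1, so H_1 = 0.
  H_2: rank ker ∂_2 − rank ∂_3 = (8 − 7) − 0 = 1, and there is no ∂_3, so H_2 = Z.

As a check, the Euler characteristic is 6 − 12 + 8 = 2, which agrees with 1 − 0 + 1 = 2.

H_0 ≅ Z,  H_1 = 0,  H_2 ≅ Z.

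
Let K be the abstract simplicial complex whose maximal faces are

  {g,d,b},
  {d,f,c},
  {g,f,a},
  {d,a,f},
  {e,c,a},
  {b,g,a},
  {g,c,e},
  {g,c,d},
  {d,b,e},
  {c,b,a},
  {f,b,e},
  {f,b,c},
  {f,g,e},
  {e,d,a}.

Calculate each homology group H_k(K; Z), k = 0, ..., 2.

H_0 ≅ Z,  H_1 ≅ Z^2,  H_2 ≅ Z.

Order the vertices as a < b < c < d < e < f < g. Listing each simplex with vertices in this order, K has dimension 2 with simplices:

  0-simplices (7): a, b, c, d, e, f, g
  1-simplices (21): ab, ac, ad, ae, af, ag, bc, bd, be, bf, bg, cd, ce, cf, cg, de, df, dg, ef, eg, fg
  2-simplices (14): abc, abg, ace, ade, adf, afg, bcf, bde, bdg, bef, cdf, cdg, ceg, efg

so the chain groups are C_0 ≅ Z^7, C_1 ≅ Z^21, C_2 ≅ Z^14.

Boundary ∂_1: C_1 → C_0 sends each edge [p,q] (with p < q) to q − p.
As a 7×21 matrix over Z this has rank 6, with invariant factors (1,1,1,1,1,1).

The boundary map ∂_2: C_2 → C_1 sends each 2-simplex [p,q,r] to [q,r] − [p,r] + [p,q]. For instance
  ∂bde = de − be + bd,
  ∂cdg = dg − cg + cd.
As a 21×14 matrix over Z this has rank 13, with invariant factors (1,1,1,1,1,1,1,1,1,1,1,1,1).

Reading off H_k = ker ∂_k / im ∂_{k+1}:

  H_0: rank C_0 − rank ∂_1 = 7 − 6 = 1, and the invariant factors of ∂_1 are all 1, so H_0 ≅ Z.
  H_1: rank ker ∂_1 − rank ∂_2 = (21 − 6) − 13 = 2, and the invariant factors of ∂_2 are all 1, so H_1 ≅ Z^2.
  H_2: rank ker ∂_2 − rank ∂_3 = (14 − 13) − 0 = 1, and there is no ∂_3, so H_2 ≅ Z.

As a check, the Euler characteristic is 7 − 21 + 14 = 0, which agrees with 1 − 2 + 1 = 0.
(K is a triangulation of the torus T^2.)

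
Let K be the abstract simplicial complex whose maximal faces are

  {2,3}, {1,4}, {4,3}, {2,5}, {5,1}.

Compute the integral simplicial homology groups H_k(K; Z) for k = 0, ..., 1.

H_0 = Z,  H_1 = Z.

Take the total order 1 < 2 < 3 < 4 < 5 on the vertex set. Then K (dimension 1) consists of the simplices:

  0-simplices (5): [1], [2], [3], [4], [5]
  1-simplices (5): [1,4], [1,5], [2,3], [2,5], [3,4]

so the chain groups are C_0 ≅ Z^5, C_1 ≅ Z^5.

The boundary map ∂_1: C_1 → C_0 sends each edge [p,q] (with p < q) to q − p. For instance
  ∂[1,4] = [4] − [1].
As a 5×5 matrix over Z this has rank 4, with invariant factors (1,1,1,1).

Reading off H_k = ker ∂_k / im ∂_{k+1}:

  H_0: rank C_0 − rank ∂_1 = 5 − 4 = 1, and the invariant factors of ∂_1 are all 1, so H_0 = Z.
  H_1: rank ker ∂_1 − rank ∂_2 = (5 − 4) − 0 = 1, and there is no ∂_2, so H_1 = Z.

As a check, the Euler characteristic is 5 − 5 = 0, which agrees with 1 − 1 = 0.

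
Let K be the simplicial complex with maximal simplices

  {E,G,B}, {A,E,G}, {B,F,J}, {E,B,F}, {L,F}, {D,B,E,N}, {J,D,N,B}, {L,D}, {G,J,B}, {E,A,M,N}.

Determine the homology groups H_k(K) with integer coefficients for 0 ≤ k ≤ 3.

H_0 = Z,  H_1 = Z,  H_2 = 0,  H_3 = 0.

We work with the vertex ordering A < B < D < E < F < G < J < L < M < N. The simplices of K, each written with vertices in increasing order, are:

  0-simplices (10): A, B, D, E, F, G, J, L, M, N
  1-simplices (23): AE, AG, AM, AN, BD, BE, BF, BG, BJ, BN, DE, DJ, DL, DN, EF, EG, EM, EN, FJ, FL, GJ, JN, MN
  2-simplices (16): AEG, AEM, AEN, AMN, BDE, BDJ, BDN, BEF, BEG, BEN, BFJ, BGJ, BJN, DEN, DJN, EMN
  3-simplices (3): AEMN, BDEN, BDJN

so the chain groups are C_0 ≅ Z^10, C_1 ≅ Z^23, C_2 ≅ Z^16, C_3 ≅ Z^3.

∂_1: C_1 → C_0 is given by ∂[p,q] = [q] − [p].
The resulting 10×23 matrix has rank 9, and its Smith normal form has invariant factors (1,1,1,1,1,1,1,1,1).

Boundary ∂_2: C_2 → C_1 sends each 2-simplex [p,q,r] to [q,r] − [p,r] + [p,q]. For instance
  ∂EMN = MN − EN + EM,
  ∂AMN = MN − AN + AM.
The 23×16 boundary matrix has rank 13 and Smith normal form diag(1,1,1,1,1,1,1,1,1,1,1,1,1).

Boundary ∂_3: C_3 → C_2 sends each 3-simplex σ to the alternating sum Σ_i (−1)^i (σ with its i-th vertex removed). For instance
  ∂BDEN = DEN − BEN + BDN − BDE,
  ∂AEMN = EMN − AMN + AEN − AEM.
As a 16×3 matrix over Z this has rank 3, with invariant factors (1,1,1).

Now H_k = ker ∂_k / im ∂_{k+1}, so:

  H_0: rank C_0 − rank ∂_1 = 10 − 9 = 1, and the invariant factors of ∂_1 are all 1, so H_0 ≅ Z.
  H_1: rank ker ∂_1 − rank ∂_2 = (23 − 9) − 13 = 1, and the invariant factors of ∂_2 are all 1, so H_1 ≅ Z.
  H_2: rank ker ∂_2 − rank ∂_3 = (16 − 13) − 3 = 0, and the invariant factors of ∂_3 are all 1, so H_2 ≅ 0.
  H_3: rank ker ∂_3 − rank ∂_4 = (3 − 3) − 0 = 0, and there is no ∂_4, so H_3 ≅ 0.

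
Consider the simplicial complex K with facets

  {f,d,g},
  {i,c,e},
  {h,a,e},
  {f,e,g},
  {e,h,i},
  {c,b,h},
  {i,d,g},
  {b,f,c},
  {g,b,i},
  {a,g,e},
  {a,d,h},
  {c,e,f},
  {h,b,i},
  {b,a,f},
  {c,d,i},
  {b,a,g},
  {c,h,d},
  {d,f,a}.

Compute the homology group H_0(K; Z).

H_0 ≅ Z.

Fix the vertex order a < b < c < d < e < f < g < h < i and write every simplex with vertices in increasing order. Then dim K = 2 and the simplices of K are:

  0-simplices (9): a, b, c, d, e, f, g, h, i
  1-simplices (27): ab, ad, ae, af, ag, ah, bc, bf, bg, bh, bi, cd, ce, cf, ch, ci, df, dg, dh, di, ef, eg, eh, ei, fg, gi, hi
  2-simplices (18): abf, abg, adf, adh, aeg, aeh, bcf, bch, bgi, bhi, cdh, cdi, cef, cei, dfg, dgi, efg, ehi

so the chain groups are C_0 ≅ Z^9, C_1 ≅ Z^27, C_2 ≅ Z^18.

Boundary ∂_1: C_1 → C_0 is given by ∂[p,q] = [q] − [p].
This gives a 9×27 integer matrix of rank 8; reducing to Smith normal form yields diagonal entries (1,1,1,1,1,1,1,1).

Boundary ∂_2: C_2 → C_1 acts by ∂[p,q,r] = [q,r] − [p,r] + [p,q]. For instance
  ∂ehi = hi − ei + eh,
  ∂cdi = di − ci + cd.
The resulting 27×18 matrix has rank 18, and its Smith normal form has invariant factors (1,1,1,1,1,1,1,1,1,1,1,1,1,1,1,1,1,2).

From H_k ≅ ker(∂_k) / im(∂_{k+1}) we obtain:

  H_0: rank C_0 − rank ∂_1 = 9 − 8 = 1, and the invariant factors of ∂_1 are all 1, so H_0 = Z.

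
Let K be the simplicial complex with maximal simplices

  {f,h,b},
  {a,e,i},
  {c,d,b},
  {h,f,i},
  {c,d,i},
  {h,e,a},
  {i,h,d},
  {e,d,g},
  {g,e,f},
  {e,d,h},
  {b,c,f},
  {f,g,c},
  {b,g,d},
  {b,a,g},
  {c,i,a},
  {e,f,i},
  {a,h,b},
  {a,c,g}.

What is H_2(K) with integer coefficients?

Order the vertices as a < b < c < d < e < f < g < h < i. Listing each simplex with vertices in this order, K has dimension 2 with simplices:

  0-simplices (9): a, b, c, d, e, f, g, h, i
  1-simplices (27): ab, ac, ae, ag, ah, ai, bc, bd, bf, bg, bh, cd, cf, cg, ci, de, dg, dh, di, ef, eg, eh, ei, fg, fh, fi, hi
  2-simplices (18): abg, abh, acg, aci, aeh, aei, bcd, bcf, bdg, bfh, cdi, cfg, deg, deh, dhi, efg, efi, fhi

so the chain groups are C_0 ≅ Z^9, C_1 ≅ Z^27, C_2 ≅ Z^18.

Boundary ∂_1: C_1 → C_0 is given by ∂[p,q] = [q] − [p].
The resulting 9×27 matrix has rank 8, and its Smith normal form has invariant factors (1,1,1,1,1,1,1,1).

∂_2: C_2 → C_1 maps a triangle to the signed sum of its edges. For instance
  ∂cdi = di − ci + cd,
  ∂efi = fi − ei + ef.
The resulting 27×18 matrix has rank 18, and its Smith normal form has invariant factors (1,1,1,1,1,1,1,1,1,1,1,1,1,1,1,1,1,2).

From H_k ≅ ker(∂_k) / im(∂_{k+1}) we obtain:

  H_2: rank ker ∂_2 − rank ∂_3 = (18 − 18) − 0 = 0, and there is no ∂_3, so H_2 = 0.

(K is a triangulation of the Klein bottle.)

H_2 ≅ 0.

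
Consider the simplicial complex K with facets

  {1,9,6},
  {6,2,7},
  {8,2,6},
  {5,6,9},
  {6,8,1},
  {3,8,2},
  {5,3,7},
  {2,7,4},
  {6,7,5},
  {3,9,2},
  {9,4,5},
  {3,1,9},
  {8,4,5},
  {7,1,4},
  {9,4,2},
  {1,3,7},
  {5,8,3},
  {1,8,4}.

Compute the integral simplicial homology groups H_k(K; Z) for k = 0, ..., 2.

Take the total order 1 < 2 < 3 < 4 < 5 < 6 < 7 < 8 < 9 on the vertex set. Then K (dimension 2) consists of the simplices:

  0-simplices (9): [1], [2], [3], [4], [5], [6], [7], [8], [9]
  1-simplices (27): (27 of them)
  2-simplices (18): [1,3,7], [1,3,9], [1,4,7], [1,4,8], [1,6,8], [1,6,9], [2,3,8], [2,3,9], [2,4,7], [2,4,9], [2,6,7], [2,6,8], [3,5,7], [3,5,8], [4,5,8], [4,5,9], [5,6,7], [5,6,9]

giving chain groups C_0 ≅ Z^9, C_1 ≅ Z^27, C_2 ≅ Z^18.

The boundary map ∂_1: C_1 → C_0 sends each edge [p,q] (with p < q) to q − p. For instance
  ∂[2,8] = [8] − [2].
This gives a 9×27 integer matrix of rank 8; reducing to Smith normal form yields diagonal entries (1,1,1,1,1,1,1,1).

The boundary map ∂_2: C_2 → C_1 sends each 2-simplex [p,q,r] to [q,r] − [p,r] + [p,q]. For instance
  ∂[2,4,7] = [4,7] − [2,7] + [2,4],
  ∂[4,5,9] = [5,9] − [4,9] + [4,5].
As a 27×18 matrix over Z this has rank 17, with invariant factors (1,1,1,1,1,1,1,1,1,1,1,1,1,1,1,1,1).

Now H_k = ker ∂_k / im ∂_{k+1}, so:

  H_0: rank C_0 − rank ∂_1 = 9 − 8 = 1, and the invariant factors of ∂_1 are all 1, so H_0 = Z.
  H_1: rank ker ∂_1 − rank ∂_2 = (27 − 8) − 17 = 2, and the invariant factors of ∂_2 are all 1, so H_1 = Z^2.
  H_2: rank ker ∂_2 − rank ∂_3 = (18 − 17) − 0 = 1, and there is no ∂_3, so H_2 = Z.

(K is a triangulation of the torus T^2.)

H_0 ≅ Z,  H_1 ≅ Z^2,  H_2 ≅ Z.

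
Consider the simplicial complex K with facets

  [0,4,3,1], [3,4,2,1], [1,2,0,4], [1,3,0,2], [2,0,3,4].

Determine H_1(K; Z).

H_1 ≅ 0.

K has 5 vertices, 10 edges, 10 triangles, 5 3-simplices.
rank ∂_1 = 4, rank ∂_2 = 6 ⇒ b_1 = 10 − 4 − 6 = 0; all invariant factors of ∂_2 are 1 so no torsion. So H_1 = 0.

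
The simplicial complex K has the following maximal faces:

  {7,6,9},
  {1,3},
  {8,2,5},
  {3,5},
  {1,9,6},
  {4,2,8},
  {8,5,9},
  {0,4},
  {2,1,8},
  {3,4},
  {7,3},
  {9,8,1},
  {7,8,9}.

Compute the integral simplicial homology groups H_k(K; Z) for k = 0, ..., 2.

H_0 = Z,  H_1 = Z^3,  H_2 = 0.

Order the vertices as 0 < 1 < 2 < 3 < 4 < 5 < 6 < 7 < 8 < 9. Listing each simplex with vertices in this order, K has dimension 2 with simplices:

  0-simplices (10): [0], [1], [2], [3], [4], [5], [6], [7], [8], [9]
  1-simplices (20): [0,4], [1,2], [1,3], [1,6], [1,8], [1,9], [2,4], [2,5], [2,8], [3,4], [3,5], [3,7], [4,8], [5,8], [5,9], [6,7], [6,9], [7,8], [7,9], [8,9]
  2-simplices (8): [1,2,8], [1,6,9], [1,8,9], [2,4,8], [2,5,8], [5,8,9], [6,7,9], [7,8,9]

so the chain groups are C_0 ≅ Z^10, C_1 ≅ Z^20, C_2 ≅ Z^8.

The boundary map ∂_1: C_1 → C_0 maps an edge to its endpoints' difference, ∂[p,q] = q − p. For instance
  ∂[0,4] = [4] − [0].
The 10×20 boundary matrix has rank 9 and Smith normal form diag(1,1,1,1,1,1,1,1,1).

Boundary ∂_2: C_2 → C_1 sends each 2-simplex [p,q,r] to [q,r] − [p,r] + [p,q]. For instance
  ∂[1,2,8] = [2,8] − [1,8] + [1,2],
  ∂[2,4,8] = [4,8] − [2,8] + [2,4].
As a 20×8 matrix over Z this has rank 8, with invariant factors (1,1,1,1,1,1,1,1).

Computing H_k = (kernel of ∂_k) / (image of ∂_{k+1}):

  H_0: rank C_0 − rank ∂_1 = 10 − 9 = 1, and the invariant factors of ∂_1 are all 1, so H_0 = Z.
  H_1: rank ker ∂_1 − rank ∂_2 = (20 − 9) − 8 = 3, and the invariant factors of ∂_2 are all 1, so H_1 = Z^3.
  H_2: rank ker ∂_2 − rank ∂_3 = (8 − 8) − 0 = 0, and there is no ∂_3, so H_2 = 0.

As a check, the Euler characteristic is 10 − 20 + 8 = -2, which agrees with 1 − 3 + 0 = -2.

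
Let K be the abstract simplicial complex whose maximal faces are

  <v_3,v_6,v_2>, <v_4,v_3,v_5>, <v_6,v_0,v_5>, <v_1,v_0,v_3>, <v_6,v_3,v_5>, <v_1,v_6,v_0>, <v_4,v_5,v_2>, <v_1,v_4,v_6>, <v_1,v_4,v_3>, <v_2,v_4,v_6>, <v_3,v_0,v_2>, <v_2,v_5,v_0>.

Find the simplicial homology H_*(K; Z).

H_0 = Z,  H_1 = Z/2,  H_2 = 0.

Take the total order v_0 < v_1 < v_2 < v_3 < v_4 < v_5 < v_6 on the vertex set. Then K (dimension 2) consists of the simplices:

  0-simplices (7): [v_0], [v_1], [v_2], [v_3], [v_4], [v_5], [v_6]
  1-simplices (18): (18 of them)
  2-simplices (12): (12 of them)

Hence C_0 ≅ Z^7, C_1 ≅ Z^18, C_2 ≅ Z^12.

The boundary map ∂_1: C_1 → C_0 is given by ∂[p,q] = [q] − [p]. For instance
  ∂[v_0,v_5] = [v_5] − [v_0].
The resulting 7×18 matrix has rank 6, and its Smith normal form has invariant factors (1,1,1,1,1,1).

∂_2: C_2 → C_1 acts by ∂[p,q,r] = [q,r] − [p,r] + [p,q]. For instance
  ∂[v_2,v_4,v_6] = [v_4,v_6] − [v_2,v_6] + [v_2,v_4],
  ∂[v_3,v_4,v_5] = [v_4,v_5] − [v_3,v_5] + [v_3,v_4].
As a 18×12 matrix over Z this has rank 12, with invariant factors (1,1,1,1,1,1,1,1,1,1,1,2).

From H_k ≅ ker(∂_k) / im(∂_{k+1}) we obtain:

  H_0: rank C_0 − rank ∂_1 = 7 − 6 = 1, and the invariant factors of ∂_1 are all 1, so H_0 = Z.
  H_1: rank ker ∂_1 − rank ∂_2 = (18 − 6) − 12 = 0, and ∂_2 has invariant factor 2 > 1, so H_1 = Z/2.
  H_2: rank ker ∂_2 − rank ∂_3 = (12 − 12) − 0 = 0, and there is no ∂_3, so H_2 = 0.

As a check, the Euler characteristic is 7 − 18 + 12 = 1, which agrees with 1 − 0 + 0 = 1.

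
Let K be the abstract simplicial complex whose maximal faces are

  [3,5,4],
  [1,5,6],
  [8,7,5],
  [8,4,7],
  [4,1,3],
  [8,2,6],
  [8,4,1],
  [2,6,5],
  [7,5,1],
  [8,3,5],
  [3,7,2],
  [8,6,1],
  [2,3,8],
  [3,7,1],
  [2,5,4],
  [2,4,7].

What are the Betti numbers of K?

b_0 = 1, b_1 = 2, b_2 = 1.

Order the vertices as 1 < 2 < 3 < 4 < 5 < 6 < 7 < 8. Listing each simplex with vertices in this order, K has dimension 2 with simplices:

  0-simplices (8): [1], [2], [3], [4], [5], [6], [7], [8]
  1-simplices (24): (24 of them)
  2-simplices (16): [1,3,4], [1,3,7], [1,4,8], [1,5,6], [1,5,7], [1,6,8], [2,3,7], [2,3,8], [2,4,5], [2,4,7], [2,5,6], [2,6,8], [3,4,5], [3,5,8], [4,7,8], [5,7,8]

so the chain groups are C_0 ≅ Z^8, C_1 ≅ Z^24, C_2 ≅ Z^16.

Boundary ∂_1: C_1 → C_0 sends each edge [p,q] (with p < q) to q − p. For instance
  ∂[2,8] = [8] − [2].
As a 8×24 matrix over Z this has rank 7, with invariant factors (1,1,1,1,1,1,1).

∂_2: C_2 → C_1 sends each 2-simplex [p,q,r] to [q,r] − [p,r] + [p,q]. For instance
  ∂[2,4,7] = [4,7] − [2,7] + [2,4],
  ∂[1,5,6] = [5,6] − [1,6] + [1,5].
This gives a 24×16 integer matrix of rank 15; reducing to Smith normal form yields diagonal entries (1,1,1,1,1,1,1,1,1,1,1,1,1,1,1).

Reading off H_k = ker ∂_k / im ∂_{k+1}:

  H_0: rank C_0 − rank ∂_1 = 8 − 7 = 1, and the invariant factors of ∂_1 are all 1, so H_0 = Z.
  H_1: rank ker ∂_1 − rank ∂_2 = (24 − 7) − 15 = 2, and the invariant factors of ∂_2 are all 1, so H_1 = Z^2.
  H_2: rank ker ∂_2 − rank ∂_3 = (16 − 15) − 0 = 1, and there is no ∂_3, so H_2 = Z.

Hence the Betti numbers are b_0 = 1, b_1 = 2, b_2 = 1.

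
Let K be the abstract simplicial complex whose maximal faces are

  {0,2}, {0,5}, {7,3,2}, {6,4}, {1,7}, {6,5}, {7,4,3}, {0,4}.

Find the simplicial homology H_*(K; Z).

Take the total order 0 < 1 < 2 < 3 < 4 < 5 < 6 < 7 on the vertex set. Then K (dimension 2) consists of the simplices:

  0-simplices (8): [0], [1], [2], [3], [4], [5], [6], [7]
  1-simplices (11): [0,2], [0,4], [0,5], [1,7], [2,3], [2,7], [3,4], [3,7], [4,6], [4,7], [5,6]
  2-simplices (2): [2,3,7], [3,4,7]

Hence C_0 ≅ Z^8, C_1 ≅ Z^11, C_2 ≅ Z^2.

Boundary ∂_1: C_1 → C_0 is given by ∂[p,q] = [q] − [p]. For instance
  ∂[3,4] = [4] − [3].
The 8×11 boundary matrix has rank 7 and Smith normal form diag(1,1,1,1,1,1,1).

∂_2: C_2 → C_1 sends each 2-simplex [p,q,r] to [q,r] − [p,r] + [p,q]. For instance
  ∂[2,3,7] = [3,7] − [2,7] + [2,3],
  ∂[3,4,7] = [4,7] − [3,7] + [3,4].
This gives a 11×2 integer matrix of rank 2; reducing to Smith normal form yields diagonal entries (1,1).

From H_k ≅ ker(∂_k) / im(∂_{k+1}) we obtain:

  H_0: rank C_0 − rank ∂_1 = 8 − 7 = 1, and the invariant factors of ∂_1 are all 1, so H_0 ≅ Z.
  H_1: rank ker ∂_1 − rank ∂_2 = (11 − 7) − 2 = 2, and the invariant factors of ∂_2 are all 1, so H_1 ≅ Z^2.
  H_2: rank ker ∂_2 − rank ∂_3 = (2 − 2) − 0 = 0, and there is no ∂_3, so H_2 ≅ 0.

H_0 = Z,  H_1 = Z^2,  H_2 = 0.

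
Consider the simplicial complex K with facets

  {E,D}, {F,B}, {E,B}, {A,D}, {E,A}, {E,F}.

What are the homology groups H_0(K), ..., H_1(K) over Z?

H_0 = Z,  H_1 = Z^2.

We work with the vertex ordering A < B < D < E < F. The simplices of K, each written with vertices in increasing order, are:

  0-simplices (5): A, B, D, E, F
  1-simplices (6): AD, AE, BE, BF, DE, EF

giving chain groups C_0 ≅ Z^5, C_1 ≅ Z^6.

The boundary map ∂_1: C_1 → C_0 sends each edge [p,q] (with p < q) to q − p.
The resulting 5×6 matrix has rank 4, and its Smith normal form has invariant factors (1,1,1,1).

Computing H_k = (kernel of ∂_k) / (image of ∂_{k+1}):

  H_0: rank C_0 − rank ∂_1 = 5 − 4 = 1, and the invariant factors of ∂_1 are all 1, so H_0 = Z.
  H_1: rank ker ∂_1 − rank ∂_2 = (6 − 4) − 0 = 2, and there is no ∂_2, so H_1 = Z^2.

As a check, the Euler characteristic is 5 − 6 = -1, which agrees with 1 − 2 = -1.
(K is a triangulation of a wedge of 2 circles.)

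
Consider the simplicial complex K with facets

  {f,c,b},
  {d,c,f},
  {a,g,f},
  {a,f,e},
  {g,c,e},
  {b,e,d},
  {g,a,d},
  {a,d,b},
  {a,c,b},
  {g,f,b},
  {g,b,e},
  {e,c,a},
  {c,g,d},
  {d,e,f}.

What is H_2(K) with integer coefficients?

Take the total order a < b < c < d < e < f < g on the vertex set. Then K (dimension 2) consists of the simplices:

  0-simplices (7): a, b, c, d, e, f, g
  1-simplices (21): ab, ac, ad, ae, af, ag, bc, bd, be, bf, bg, cd, ce, cf, cg, de, df, dg, ef, eg, fg
  2-simplices (14): abc, abd, ace, adg, aef, afg, bcf, bde, beg, bfg, cdf, cdg, ceg, def

giving chain groups C_0 ≅ Z^7, C_1 ≅ Z^21, C_2 ≅ Z^14.

∂_1: C_1 → C_0 sends each edge [p,q] (with p < q) to q − p. For instance
  ∂cg = g − c.
As a 7×21 matrix over Z this has rank 6, with invariant factors (1,1,1,1,1,1).

∂_2: C_2 → C_1 sends each 2-simplex [p,q,r] to [q,r] − [p,r] + [p,q]. For instance
  ∂beg = eg − bg + be,
  ∂cdf = df − cf + cd.
The 21×14 boundary matrix has rank 13 and Smith normal form diag(1,1,1,1,1,1,1,1,1,1,1,1,1).

Reading off H_k = ker ∂_k / im ∂_{k+1}:

  H_2: rank ker ∂_2 − rank ∂_3 = (14 − 13) − 0 = 1, and there is no ∂_3, so H_2 = Z.

(K is a triangulation of the torus T^2.)

H_2 ≅ Z.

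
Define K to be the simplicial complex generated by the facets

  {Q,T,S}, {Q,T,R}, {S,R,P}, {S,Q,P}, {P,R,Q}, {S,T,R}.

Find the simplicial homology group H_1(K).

Order the vertices as P < Q < R < S < T. Listing each simplex with vertices in this order, K has dimension 2 with simplices:

  0-simplices (5): P, Q, R, S, T
  1-simplices (9): PQ, PR, PS, QR, QS, QT, RS, RT, ST
  2-simplices (6): PQR, PQS, PRS, QRT, QST, RST

giving chain groups C_0 ≅ Z^5, C_1 ≅ Z^9, C_2 ≅ Z^6.

Boundary ∂_1: C_1 → C_0 is given by ∂[p,q] = [q] − [p]. For instance
  ∂PS = S − P.
The 5×9 boundary matrix has rank 4 and Smith normal form diag(1,1,1,1).

The boundary map ∂_2: C_2 → C_1 maps a triangle to the signed sum of its edges. For instance
  ∂PQS = QS − PS + PQ,
  ∂PQR = QR − PR + PQ.
The 9×6 boundary matrix has rank 5 and Smith normal form diag(1,1,1,1,1).

Reading off H_k = ker ∂_k / im ∂_{k+1}:

  H_1: rank ker ∂_1 − rank ∂_2 = (9 − 4) − 5 = 0, and the invariant factors of ∂_2 are all 1, so H_1 = 0.

H_1 = 0.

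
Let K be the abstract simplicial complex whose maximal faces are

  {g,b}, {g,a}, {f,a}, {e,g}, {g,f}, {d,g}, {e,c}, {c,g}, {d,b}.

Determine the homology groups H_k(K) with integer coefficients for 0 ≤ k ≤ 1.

H_0 = Z,  H_1 = Z^3.

We work with the vertex ordering a < b < c < d < e < f < g. The simplices of K, each written with vertices in increasing order, are:

  0-simplices (7): a, b, c, d, e, f, g
  1-simplices (9): af, ag, bd, bg, ce, cg, dg, eg, fg

giving chain groups C_0 ≅ Z^7, C_1 ≅ Z^9.

∂_1: C_1 → C_0 sends each edge [p,q] (with p < q) to q − p. For instance
  ∂af = f − a.
As a 7×9 matrix over Z this has rank 6, with invariant factors (1,1,1,1,1,1).

From H_k ≅ ker(∂_k) / im(∂_{k+1}) we obtain:

  H_0: rank C_0 − rank ∂_1 = 7 − 6 = 1, and the invariant factors of ∂_1 are all 1, so H_0 = Z.
  H_1: rank ker ∂_1 − rank ∂_2 = (9 − 6) − 0 = 3, and there is no ∂_2, so H_1 = Z^3.

As a check, the Euler characteristic is 7 − 9 = -2, which agrees with 1 − 3 = -2.
(K is a triangulation of a wedge of 3 circles.)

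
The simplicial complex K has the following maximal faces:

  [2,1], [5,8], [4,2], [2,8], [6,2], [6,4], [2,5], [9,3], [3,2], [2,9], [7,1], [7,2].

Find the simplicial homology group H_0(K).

We work with the vertex ordering 1 < 2 < 3 < 4 < 5 < 6 < 7 < 8 < 9. The simplices of K, each written with vertices in increasing order, are:

  0-simplices (9): [1], [2], [3], [4], [5], [6], [7], [8], [9]
  1-simplices (12): [1,2], [1,7], [2,3], [2,4], [2,5], [2,6], [2,7], [2,8], [2,9], [3,9], [4,6], [5,8]

giving chain groups C_0 ≅ Z^9, C_1 ≅ Z^12.

Boundary ∂_1: C_1 → C_0 maps an edge to its endpoints' difference, ∂[p,q] = q − p. For instance
  ∂[2,9] = [9] − [2].
As a 9×12 matrix over Z this has rank 8, with invariant factors (1,1,1,1,1,1,1,1).

Now H_k = ker ∂_k / im ∂_{k+1}, so:

  H_0: rank C_0 − rank ∂_1 = 9 − 8 = 1, and the invariant factors of ∂_1 are all 1, so H_0 ≅ Z.

H_0 ≅ Z.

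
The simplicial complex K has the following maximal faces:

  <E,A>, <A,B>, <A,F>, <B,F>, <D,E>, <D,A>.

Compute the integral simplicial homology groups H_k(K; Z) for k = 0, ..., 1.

Fix the vertex order A < B < D < E < F and write every simplex with vertices in increasing order. Then dim K = 1 and the simplices of K are:

  0-simplices (5): A, B, D, E, F
  1-simplices (6): AB, AD, AE, AF, BF, DE

Hence C_0 ≅ Z^5, C_1 ≅ Z^6.

Boundary ∂_1: C_1 → C_0 is given by ∂[p,q] = [q] − [p]. For instance
  ∂AE = E − A.
The 5×6 boundary matrix has rank 4 and Smith normal form diag(1,1,1,1).

From H_k ≅ ker(∂_k) / im(∂_{k+1}) we obtain:

  H_0: rank C_0 − rank ∂_1 = 5 − 4 = 1, and the invariant factors of ∂_1 are all 1, so H_0 = Z.
  H_1: rank ker ∂_1 − rank ∂_2 = (6 − 4) − 0 = 2, and there is no ∂_2, so H_1 = Z^2.

H_0 = Z,  H_1 = Z^2.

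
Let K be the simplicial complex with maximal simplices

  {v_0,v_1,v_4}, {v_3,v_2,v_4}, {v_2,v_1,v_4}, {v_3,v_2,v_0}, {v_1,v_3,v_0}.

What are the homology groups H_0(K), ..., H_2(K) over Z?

H_0 = Z,  H_1 = Z,  H_2 = 0.

Take the total order v_0 < v_1 < v_2 < v_3 < v_4 on the vertex set. Then K (dimension 2) consists of the simplices:

  0-simplices (5): [v_0], [v_1], [v_2], [v_3], [v_4]
  1-simplices (10): [v_0,v_1], [v_0,v_2], [v_0,v_3], [v_0,v_4], [v_1,v_2], [v_1,v_3], [v_1,v_4], [v_2,v_3], [v_2,v_4], [v_3,v_4]
  2-simplices (5): [v_0,v_1,v_3], [v_0,v_1,v_4], [v_0,v_2,v_3], [v_1,v_2,v_4], [v_2,v_3,v_4]

giving chain groups C_0 ≅ Z^5, C_1 ≅ Z^10, C_2 ≅ Z^5.

∂_1: C_1 → C_0 is given by ∂[p,q] = [q] − [p]. For instance
  ∂[v_1,v_4] = [v_4] − [v_1].
The 5×10 boundary matrix has rank 4 and Smith normal form diag(1,1,1,1).

∂_2: C_2 → C_1 acts by ∂[p,q,r] = [q,r] − [p,r] + [p,q]. For instance
  ∂[v_1,v_2,v_4] = [v_2,v_4] − [v_1,v_4] + [v_1,v_2],
  ∂[v_0,v_1,v_4] = [v_1,v_4] − [v_0,v_4] + [v_0,v_1].
The resulting 10×5 matrix has rank 5, and its Smith normal form has invariant factors (1,1,1,1,1).

Computing H_k = (kernel of ∂_k) / (image of ∂_{k+1}):

  H_0: rank C_0 − rank ∂_1 = 5 − 4 = 1, and the invariant factors of ∂_1 are all 1, so H_0 ≅ Z.
  H_1: rank ker ∂_1 − rank ∂_2 = (10 − 4) − 5 = 1, and the invariant factors of ∂_2 are all 1, so H_1 ≅ Z.
  H_2: rank ker ∂_2 − rank ∂_3 = (5 − 5) − 0 = 0, and there is no ∂_3, so H_2 ≅ 0.

As a check, the Euler characteristic is 5 − 10 + 5 = 0, which agrees with 1 − 1 + 0 = 0.
(K is a triangulation of the Möbius band.)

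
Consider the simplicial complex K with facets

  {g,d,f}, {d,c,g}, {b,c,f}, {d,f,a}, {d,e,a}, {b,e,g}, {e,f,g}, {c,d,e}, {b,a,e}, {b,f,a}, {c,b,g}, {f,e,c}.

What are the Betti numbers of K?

We work with the vertex ordering a < b < c < d < e < f < g. The simplices of K, each written with vertices in increasing order, are:

  0-simplices (7): a, b, c, d, e, f, g
  1-simplices (18): ab, ad, ae, af, bc, be, bf, bg, cd, ce, cf, cg, de, df, dg, ef, eg, fg
  2-simplices (12): abe, abf, ade, adf, bcf, bcg, beg, cde, cdg, cef, dfg, efg

so the chain groups are C_0 ≅ Z^7, C_1 ≅ Z^18, C_2 ≅ Z^12.

Boundary ∂_1: C_1 → C_0 is given by ∂[p,q] = [q] − [p].
The resulting 7×18 matrix has rank 6, and its Smith normal form has invariant factors (1,1,1,1,1,1).

Boundary ∂_2: C_2 → C_1 acts by ∂[p,q,r] = [q,r] − [p,r] + [p,q]. For instance
  ∂cde = de − ce + cd,
  ∂efg = fg − eg + ef.
This gives a 18×12 integer matrix of rank 12; reducing to Smith normal form yields diagonal entries (1,1,1,1,1,1,1,1,1,1,1,2).

From H_k ≅ ker(∂_k) / im(∂_{k+1}) we obtain:

  H_0: rank C_0 − rank ∂_1 = 7 − 6 = 1, and the invariant factors of ∂_1 are all 1, so H_0 = Z.
  H_1: rank ker ∂_1 − rank ∂_2 = (18 − 6) − 12 = 0, and ∂_2 has invariant factor 2 > 1, so H_1 = Z_2.
  H_2: rank ker ∂_2 − rank ∂_3 = (12 − 12) − 0 = 0, and there is no ∂_3, so H_2 = 0.

Hence the Betti numbers are b_0 = 1, b_1 = 0, b_2 = 0.

b_0 = 1, b_1 = 0, b_2 = 0.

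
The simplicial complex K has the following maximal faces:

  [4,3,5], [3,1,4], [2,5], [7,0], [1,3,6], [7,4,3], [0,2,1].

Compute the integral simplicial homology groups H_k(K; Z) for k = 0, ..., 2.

H_0 = Z,  H_1 = Z^2,  H_2 = 0.

Fix the vertex order 0 < 1 < 2 < 3 < 4 < 5 < 6 < 7 and write every simplex with vertices in increasing order. Then dim K = 2 and the simplices of K are:

  0-simplices (8): [0], [1], [2], [3], [4], [5], [6], [7]
  1-simplices (14): [0,1], [0,2], [0,7], [1,2], [1,3], [1,4], [1,6], [2,5], [3,4], [3,5], [3,6], [3,7], [4,5], [4,7]
  2-simplices (5): [0,1,2], [1,3,4], [1,3,6], [3,4,5], [3,4,7]

Hence C_0 ≅ Z^8, C_1 ≅ Z^14, C_2 ≅ Z^5.

Boundary ∂_1: C_1 → C_0 is given by ∂[p,q] = [q] − [p]. For instance
  ∂[3,4] = [4] − [3].
This gives a 8×14 integer matrix of rank 7; reducing to Smith normal form yields diagonal entries (1,1,1,1,1,1,1).

Boundary ∂_2: C_2 → C_1 maps a triangle to the signed sum of its edges. For instance
  ∂[3,4,5] = [4,5] − [3,5] + [3,4],
  ∂[1,3,4] = [3,4] − [1,4] + [1,3].
The 14×5 boundary matrix has rank 5 and Smith normal form diag(1,1,1,1,1).

Computing H_k = (kernel of ∂_k) / (image of ∂_{k+1}):

  H_0: rank C_0 − rank ∂_1 = 8 − 7 = 1, and the invariant factors of ∂_1 are all 1, so H_0 ≅ Z.
  H_1: rank ker ∂_1 − rank ∂_2 = (14 − 7) − 5 = 2, and the invariant factors of ∂_2 are all 1, so H_1 ≅ Z^2.
  H_2: rank ker ∂_2 − rank ∂_3 = (5 − 5) − 0 = 0, and there is no ∂_3, so H_2 ≅ 0.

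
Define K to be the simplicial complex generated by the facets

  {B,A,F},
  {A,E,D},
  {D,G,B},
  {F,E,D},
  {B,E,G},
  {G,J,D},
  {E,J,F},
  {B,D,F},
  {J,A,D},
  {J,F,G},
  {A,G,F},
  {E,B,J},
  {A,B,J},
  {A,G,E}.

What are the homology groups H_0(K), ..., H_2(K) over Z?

Fix the vertex order A < B < D < E < F < G < J and write every simplex with vertices in increasing order. Then dim K = 2 and the simplices of K are:

  0-simplices (7): A, B, D, E, F, G, J
  1-simplices (21): AB, AD, AE, AF, AG, AJ, BD, BE, BF, BG, BJ, DE, DF, DG, DJ, EF, EG, EJ, FG, FJ, GJ
  2-simplices (14): ABF, ABJ, ADE, ADJ, AEG, AFG, BDF, BDG, BEG, BEJ, DEF, DGJ, EFJ, FGJ

Hence C_0 ≅ Z^7, C_1 ≅ Z^21, C_2 ≅ Z^14.

The boundary map ∂_1: C_1 → C_0 sends each edge [p,q] (with p < q) to q − p.
As a 7×21 matrix over Z this has rank 6, with invariant factors (1,1,1,1,1,1).

The boundary map ∂_2: C_2 → C_1 maps a triangle to the signed sum of its edges. For instance
  ∂AEG = EG − AG + AE,
  ∂DEF = EF − DF + DE.
The resulting 21×14 matrix has rank 13, and its Smith normal form has invariant factors (1,1,1,1,1,1,1,1,1,1,1,1,1).

From H_k ≅ ker(∂_k) / im(∂_{k+1}) we obtain:

  H_0: rank C_0 − rank ∂_1 = 7 − 6 = 1, and the invariant factors of ∂_1 are all 1, so H_0 = Z.
  H_1: rank ker ∂_1 − rank ∂_2 = (21 − 6) − 13 = 2, and the invariant factors of ∂_2 are all 1, so H_1 = Z^2.
  H_2: rank ker ∂_2 − rank ∂_3 = (14 − 13) − 0 = 1, and there is no ∂_3, so H_2 = Z.

(K is a triangulation of the torus T^2.)

H_0 = Z,  H_1 = Z^2,  H_2 = Z.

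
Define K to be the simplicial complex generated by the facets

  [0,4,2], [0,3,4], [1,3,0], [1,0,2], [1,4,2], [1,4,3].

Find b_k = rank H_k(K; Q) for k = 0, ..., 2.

Fix the vertex order 0 < 1 < 2 < 3 < 4 and write every simplex with vertices in increasing order. Then dim K = 2 and the simplices of K are:

  0-simplices (5): [0], [1], [2], [3], [4]
  1-simplices (9): [0,1], [0,2], [0,3], [0,4], [1,2], [1,3], [1,4], [2,4], [3,4]
  2-simplices (6): [0,1,2], [0,1,3], [0,2,4], [0,3,4], [1,2,4], [1,3,4]

so the chain groups are C_0 ≅ Z^5, C_1 ≅ Z^9, C_2 ≅ Z^6.

The boundary map ∂_1: C_1 → C_0 is given by ∂[p,q] = [q] − [p]. For instance
  ∂[0,2] = [2] − [0].
This gives a 5×9 integer matrix of rank 4; reducing to Smith normal form yields diagonal entries (1,1,1,1).

The boundary map ∂_2: C_2 → C_1 sends each 2-simplex [p,q,r] to [q,r] − [p,r] + [p,q]. For instance
  ∂[1,3,4] = [3,4] − [1,4] + [1,3],
  ∂[0,3,4] = [3,4] − [0,4] + [0,3].
This gives a 9×6 integer matrix of rank 5; reducing to Smith normal form yields diagonal entries (1,1,1,1,1).

From H_k ≅ ker(∂_k) / im(∂_{k+1}) we obtain:

  H_0: rank C_0 − rank ∂_1 = 5 − 4 = 1, and the invariant factors of ∂_1 are all 1, so H_0 ≅ Z.
  H_1: rank ker ∂_1 − rank ∂_2 = (9 − 4) − 5 = 0, and the invariant factors of ∂_2 are all 1, so H_1 ≅ 0.
  H_2: rank ker ∂_2 − rank ∂_3 = (6 − 5) − 0 = 1, and there is no ∂_3, so H_2 ≅ Z.

(K is a triangulation of the 2-sphere S^2.)

Hence the Betti numbers are b_0 = 1, b_1 = 0, b_2 = 1.

b_0 = 1, b_1 = 0, b_2 = 1.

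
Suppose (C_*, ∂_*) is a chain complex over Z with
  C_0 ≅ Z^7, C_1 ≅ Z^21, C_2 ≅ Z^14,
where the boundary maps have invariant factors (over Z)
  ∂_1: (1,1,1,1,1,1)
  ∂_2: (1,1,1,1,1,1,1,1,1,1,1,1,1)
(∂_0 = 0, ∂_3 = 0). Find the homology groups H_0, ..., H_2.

H_0 ≅ Z,  H_1 ≅ Z^2,  H_2 ≅ Z.

H_0: b_0 = 7 − 0 − 6 = 1; torsion from ∂_1 factors > 1: none. So H_0 ≅ Z.
H_1: b_1 = 21 − 6 − 13 = 2; torsion from ∂_2 factors > 1: none. So H_1 ≅ Z^2.
H_2: b_2 = 14 − 13 − 0 = 1; torsion from ∂_3 factors > 1: none. So H_2 ≅ Z.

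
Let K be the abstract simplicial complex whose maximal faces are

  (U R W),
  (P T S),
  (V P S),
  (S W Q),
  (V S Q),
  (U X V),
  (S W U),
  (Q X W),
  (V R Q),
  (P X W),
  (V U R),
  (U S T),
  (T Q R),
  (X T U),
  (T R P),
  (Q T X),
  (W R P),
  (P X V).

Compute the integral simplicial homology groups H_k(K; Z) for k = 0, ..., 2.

K has 9 vertices, 27 edges, 18 triangles.
rank ∂_0 = 0, rank ∂_1 = 8 ⇒ b_0 = 9 − 0 − 8 = 1; all invariant factors of ∂_1 are 1 so no torsion. So H_0 = Z.
rank ∂_1 = 8, rank ∂_2 = 17 ⇒ b_1 = 27 − 8 − 17 = 2; all invariant factors of ∂_2 are 1 so no torsion. So H_1 = Z^2.
rank ∂_2 = 17, rank ∂_3 = 0 ⇒ b_2 = 18 − 17 − 0 = 1. So H_2 = Z.

H_0 = Z,  H_1 = Z^2,  H_2 = Z.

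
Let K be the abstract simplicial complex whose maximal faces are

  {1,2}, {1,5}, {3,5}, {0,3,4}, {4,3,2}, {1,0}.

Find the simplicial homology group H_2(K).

Take the total order 0 < 1 < 2 < 3 < 4 < 5 on the vertex set. Then K (dimension 2) consists of the simplices:

  0-simplices (6): [0], [1], [2], [3], [4], [5]
  1-simplices (9): [0,1], [0,3], [0,4], [1,2], [1,5], [2,3], [2,4], [3,4], [3,5]
  2-simplices (2): [0,3,4], [2,3,4]

Hence C_0 ≅ Z^6, C_1 ≅ Z^9, C_2 ≅ Z^2.

∂_1: C_1 → C_0 is given by ∂[p,q] = [q] − [p]. For instance
  ∂[0,3] = [3] − [0].
The 6×9 boundary matrix has rank 5 and Smith normal form diag(1,1,1,1,1).

∂_2: C_2 → C_1 acts by ∂[p,q,r] = [q,r] − [p,r] + [p,q]. For instance
  ∂[2,3,4] = [3,4] − [2,4] + [2,3],
  ∂[0,3,4] = [3,4] − [0,4] + [0,3].
The resulting 9×2 matrix has rank 2, and its Smith normal form has invariant factors (1,1).

Now H_k = ker ∂_k / im ∂_{k+1}, so:

  H_2: rank ker ∂_2 − rank ∂_3 = (2 − 2) − 0 = 0, and there is no ∂_3, so H_2 ≅ 0.

H_2 = 0.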